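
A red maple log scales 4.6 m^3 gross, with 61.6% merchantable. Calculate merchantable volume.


Formula: MV = V_total * (merchantable_pct / 100)
Merchantable fraction = 61.6% / 100 = 0.616
MV = 4.6 m^3 * 0.616 = 2.834 m^3

2.834


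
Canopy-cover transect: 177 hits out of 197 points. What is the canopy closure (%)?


Formula: Canopy closure = covered points / total points * 100
Closure = 177 / 197 * 100
Closure = 0.8985 * 100 = 89.8%

89.8


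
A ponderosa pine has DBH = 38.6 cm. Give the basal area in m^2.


Formula: BA = pi * (DBH/2)^2 / 10000  (cm^2 to m^2)
Radius = DBH/2 = 38.6/2 = 19.3 cm
BA = pi * 19.3^2 / 10000
   = 1170.2118 cm^2 / 10000
   = 0.117 m^2

0.117


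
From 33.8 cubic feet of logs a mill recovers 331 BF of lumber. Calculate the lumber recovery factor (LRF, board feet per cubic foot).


Formula: LRF = Lumber Output (BF) / Log Input (ft^3)
LRF = 331 BF / 33.8 ft^3
LRF = 9.79 BF/ft^3

9.79


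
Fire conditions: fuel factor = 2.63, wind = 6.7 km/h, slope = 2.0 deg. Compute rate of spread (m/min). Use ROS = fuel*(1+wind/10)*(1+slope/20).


Formula: ROS = fuel * (1 + wind/10) * (1 + slope/20)
Wind factor = 1 + 6.7/10 = 1.67
Slope factor = 1 + 2.0/20 = 1.1
ROS = 2.63 * 1.67 * 1.1 = 4.83 m/min

4.83


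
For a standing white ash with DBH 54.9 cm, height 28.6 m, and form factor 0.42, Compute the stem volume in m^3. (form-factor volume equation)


Formula: V = pi * (DBH/200)^2 * H * ff
Radius = DBH/200 = 54.9/200 = 0.2745 m
Radius^2 = 0.2745^2 = 0.07535025 m^2
V = pi * 0.07535025 * 28.6 * 0.42
V = 2.843 m^3

2.843


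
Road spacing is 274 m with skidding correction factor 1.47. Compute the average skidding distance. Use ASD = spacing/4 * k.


Formula: ASD = (spacing / 4) * correction
Uncorrected distance = spacing / 4 = 274 / 4 = 68.5 m
ASD = 68.5 * 1.47 = 101 m

101


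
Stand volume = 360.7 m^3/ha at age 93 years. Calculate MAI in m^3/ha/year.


Formula: MAI = Total Volume / Stand Age
MAI = 360.7 m^3/ha / 93 years
MAI = 3.88 m^3/ha/year

3.88


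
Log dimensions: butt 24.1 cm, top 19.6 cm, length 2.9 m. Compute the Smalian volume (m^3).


Smalian: V = (A1 + A2)/2 * L,  A = pi*(D/200)^2
A1 = pi*(24.1/200)^2 = 0.045617 m^2
A2 = pi*(19.6/200)^2 = 0.030172 m^2
V = (0.045617+0.030172)/2*2.9 = 0.1099 m^3

0.1099


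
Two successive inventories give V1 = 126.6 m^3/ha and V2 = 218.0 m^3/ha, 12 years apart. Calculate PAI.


Formula: PAI = (V_T2 - V_T1) / (T2 - T1)
Volume increment = 218.0 - 126.6 = 91.4 m^3/ha
PAI = 91.4 / 12 = 7.62 m^3/ha/year

7.62


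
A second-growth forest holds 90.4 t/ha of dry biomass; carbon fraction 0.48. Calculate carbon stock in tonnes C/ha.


Formula: Carbon Stock = Biomass * Carbon Fraction
C = 90.4 t/ha * 0.48
C = 43.4 t C/ha

43.4


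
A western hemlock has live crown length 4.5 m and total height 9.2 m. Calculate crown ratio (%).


Formula: Crown Ratio = (Crown Length / Total Height) * 100
CR = (4.5 m / 9.2 m) * 100
CR = 0.4891 * 100 = 48.9%

48.9


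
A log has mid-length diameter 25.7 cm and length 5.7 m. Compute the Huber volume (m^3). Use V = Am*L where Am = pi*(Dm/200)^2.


Huber: V = Am * L,  Am = pi*(Dm/200)^2
Am = pi*(25.7/200)^2 = 0.051875 m^2
V = 0.051875*5.7 = 0.2957 m^3

0.2957


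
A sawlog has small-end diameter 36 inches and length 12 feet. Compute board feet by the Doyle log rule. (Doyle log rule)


Doyle: BF = (D - 4)^2 * L / 16
Adjusted diameter = 36 - 4 = 32 in
(D-4)^2 = 32^2 = 1024
BF = 1024 * 12 / 16 = 768 BF

768


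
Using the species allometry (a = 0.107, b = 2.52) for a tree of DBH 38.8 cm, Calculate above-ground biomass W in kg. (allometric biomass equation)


Formula: W = a * DBH^b  (allometric power law)
DBH^b = 38.8^2.52 = 10089.1818
W = 0.107 * 10089.1818 = 1079.5 kg

1079.5


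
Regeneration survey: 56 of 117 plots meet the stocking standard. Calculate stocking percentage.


Formula: Stocking % = stocked plots / total plots * 100
Stocking = 56 / 117 * 100
Stocking = 0.4786 * 100 = 47.9%

47.9


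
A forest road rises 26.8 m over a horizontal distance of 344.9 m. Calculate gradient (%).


Formula: Gradient = rise / run * 100
Gradient = 26.8 / 344.9 * 100 = 7.8%

7.8


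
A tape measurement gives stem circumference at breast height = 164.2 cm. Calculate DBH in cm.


Formula: DBH = C / pi
DBH = 164.2 / pi
pi = 3.14159...
DBH = 52.3 cm

52.3


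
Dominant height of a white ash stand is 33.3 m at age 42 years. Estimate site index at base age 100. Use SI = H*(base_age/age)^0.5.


Formula: SI = H_dom * (base_age / age)^0.5
Age ratio = 100 / 42 = 2.38095
sqrt(age_ratio) = 1.54303
SI = 33.3 * 1.54303 = 51.4 m

51.4


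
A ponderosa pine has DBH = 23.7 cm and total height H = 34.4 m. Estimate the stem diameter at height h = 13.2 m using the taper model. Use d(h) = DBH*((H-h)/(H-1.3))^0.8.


Taper: d(h) = DBH * ((H - h) / (H - 1.3))^0.8
Numerator = H - h = 34.4 - 13.2 = 21.2 m
Denominator = H - 1.3 = 34.4 - 1.3 = 33.1 m
Ratio = 21.2 / 33.1 = 0.64048
d = 23.7 * 0.64048^0.8 = 16.6 cm

16.6


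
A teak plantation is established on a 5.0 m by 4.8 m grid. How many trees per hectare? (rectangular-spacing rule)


Formula: TPH = 10000 m^2/ha / (spacing_x * spacing_y)
Area per tree = 5.0 m * 4.8 m = 24.0 m^2
TPH = 10000 / 24.0 = 417 trees/ha

417


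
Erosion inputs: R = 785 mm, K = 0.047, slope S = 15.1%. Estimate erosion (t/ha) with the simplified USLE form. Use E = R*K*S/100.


Formula: E = R * K * S / 100  (simplified USLE)
R * K = 785 * 0.047 = 36.895
E = 36.895 * 15.1 / 100 = 5.57 t/ha

5.57


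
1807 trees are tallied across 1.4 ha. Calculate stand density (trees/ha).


Formula: Stand Density = N_trees / Area_ha
Density = 1807 trees / 1.4 ha
Density = 1291 trees/ha

1291


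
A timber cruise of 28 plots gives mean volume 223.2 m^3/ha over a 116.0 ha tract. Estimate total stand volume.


Formula: Total Volume = Mean Volume per ha * Total Area
Total Volume = 223.2 m^3/ha * 116.0 ha
Total Volume = 25891 m^3

25891


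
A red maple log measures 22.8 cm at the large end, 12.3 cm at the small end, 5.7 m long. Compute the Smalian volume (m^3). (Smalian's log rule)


Smalian: V = (A1 + A2)/2 * L,  A = pi*(D/200)^2
A1 = pi*(22.8/200)^2 = 0.040828 m^2
A2 = pi*(12.3/200)^2 = 0.011882 m^2
V = (0.040828+0.011882)/2*5.7 = 0.1502 m^3

0.1502


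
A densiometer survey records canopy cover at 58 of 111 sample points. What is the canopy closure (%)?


Formula: Canopy closure = covered points / total points * 100
Closure = 58 / 111 * 100
Closure = 0.5225 * 100 = 52.3%

52.3


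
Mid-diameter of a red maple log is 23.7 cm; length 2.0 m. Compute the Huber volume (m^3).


Huber: V = Am * L,  Am = pi*(Dm/200)^2
Am = pi*(23.7/200)^2 = 0.044115 m^2
V = 0.044115*2.0 = 0.0882 m^3

0.0882


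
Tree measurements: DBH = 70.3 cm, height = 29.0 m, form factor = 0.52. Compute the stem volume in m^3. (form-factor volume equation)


Formula: V = pi * (DBH/200)^2 * H * ff
Radius = DBH/200 = 70.3/200 = 0.3515 m
Radius^2 = 0.3515^2 = 0.12355225 m^2
V = pi * 0.12355225 * 29.0 * 0.52
V = 5.853 m^3

5.853


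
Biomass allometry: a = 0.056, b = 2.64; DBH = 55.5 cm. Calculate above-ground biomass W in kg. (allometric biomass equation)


Formula: W = a * DBH^b  (allometric power law)
DBH^b = 55.5^2.64 = 40265.5351
W = 0.056 * 40265.5351 = 2254.9 kg

2254.9


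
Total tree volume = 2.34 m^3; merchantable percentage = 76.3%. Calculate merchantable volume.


Formula: MV = V_total * (merchantable_pct / 100)
Merchantable fraction = 76.3% / 100 = 0.763
MV = 2.34 m^3 * 0.763 = 1.785 m^3

1.785


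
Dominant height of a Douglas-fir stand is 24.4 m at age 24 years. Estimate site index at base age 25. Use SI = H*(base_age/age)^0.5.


Formula: SI = H_dom * (base_age / age)^0.5
Age ratio = 25 / 24 = 1.04167
sqrt(age_ratio) = 1.02062
SI = 24.4 * 1.02062 = 24.9 m

24.9


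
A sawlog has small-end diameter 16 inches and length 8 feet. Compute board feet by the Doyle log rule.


Doyle: BF = (D - 4)^2 * L / 16
Adjusted diameter = 16 - 4 = 12 in
(D-4)^2 = 12^2 = 144
BF = 144 * 8 / 16 = 72 BF

72


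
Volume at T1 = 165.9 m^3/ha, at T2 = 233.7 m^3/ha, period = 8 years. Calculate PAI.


Formula: PAI = (V_T2 - V_T1) / (T2 - T1)
Volume increment = 233.7 - 165.9 = 67.8 m^3/ha
PAI = 67.8 / 8 = 8.48 m^3/ha/year

8.48


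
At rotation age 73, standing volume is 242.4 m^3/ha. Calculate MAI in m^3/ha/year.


Formula: MAI = Total Volume / Stand Age
MAI = 242.4 m^3/ha / 73 years
MAI = 3.32 m^3/ha/year

3.32


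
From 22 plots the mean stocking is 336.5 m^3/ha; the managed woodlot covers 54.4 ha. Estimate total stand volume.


Formula: Total Volume = Mean Volume per ha * Total Area
Total Volume = 336.5 m^3/ha * 54.4 ha
Total Volume = 18306 m^3

18306


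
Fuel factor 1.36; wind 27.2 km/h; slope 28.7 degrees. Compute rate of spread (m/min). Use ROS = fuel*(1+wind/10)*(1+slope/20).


Formula: ROS = fuel * (1 + wind/10) * (1 + slope/20)
Wind factor = 1 + 27.2/10 = 3.72
Slope factor = 1 + 28.7/20 = 2.435
ROS = 1.36 * 3.72 * 2.435 = 12.32 m/min

12.32


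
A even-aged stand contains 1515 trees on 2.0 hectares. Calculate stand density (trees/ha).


Formula: Stand Density = N_trees / Area_ha
Density = 1515 trees / 2.0 ha
Density = 758 trees/ha

758


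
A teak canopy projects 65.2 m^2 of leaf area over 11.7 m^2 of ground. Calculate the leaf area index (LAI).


Formula: LAI = total leaf area / ground area  (dimensionless)
LAI = 65.2 m^2 / 11.7 m^2
LAI = 5.57

5.57


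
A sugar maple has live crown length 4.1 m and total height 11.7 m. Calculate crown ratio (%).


Formula: Crown Ratio = (Crown Length / Total Height) * 100
CR = (4.1 m / 11.7 m) * 100
CR = 0.3504 * 100 = 35.0%

35.0


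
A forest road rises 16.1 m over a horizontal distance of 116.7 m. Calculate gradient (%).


Formula: Gradient = rise / run * 100
Gradient = 16.1 / 116.7 * 100 = 13.8%

13.8


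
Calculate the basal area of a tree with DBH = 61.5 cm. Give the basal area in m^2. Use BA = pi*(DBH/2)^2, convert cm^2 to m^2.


Formula: BA = pi * (DBH/2)^2 / 10000  (cm^2 to m^2)
Radius = DBH/2 = 61.5/2 = 30.75 cm
BA = pi * 30.75^2 / 10000
   = 2970.5722 cm^2 / 10000
   = 0.2971 m^2

0.2971


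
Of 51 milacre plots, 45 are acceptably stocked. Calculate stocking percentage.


Formula: Stocking % = stocked plots / total plots * 100
Stocking = 45 / 51 * 100
Stocking = 0.8824 * 100 = 88.2%

88.2


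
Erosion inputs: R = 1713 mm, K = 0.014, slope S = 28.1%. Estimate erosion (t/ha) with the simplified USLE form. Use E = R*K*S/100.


Formula: E = R * K * S / 100  (simplified USLE)
R * K = 1713 * 0.014 = 23.982
E = 23.982 * 28.1 / 100 = 6.74 t/ha

6.74


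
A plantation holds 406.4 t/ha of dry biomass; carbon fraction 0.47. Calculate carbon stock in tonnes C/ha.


Formula: Carbon Stock = Biomass * Carbon Fraction
C = 406.4 t/ha * 0.47
C = 191.0 t C/ha

191.0


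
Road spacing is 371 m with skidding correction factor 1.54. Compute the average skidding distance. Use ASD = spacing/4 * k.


Formula: ASD = (spacing / 4) * correction
Uncorrected distance = spacing / 4 = 371 / 4 = 92.75 m
ASD = 92.75 * 1.54 = 143 m

143


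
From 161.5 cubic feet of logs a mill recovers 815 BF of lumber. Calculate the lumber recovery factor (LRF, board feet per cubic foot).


Formula: LRF = Lumber Output (BF) / Log Input (ft^3)
LRF = 815 BF / 161.5 ft^3
LRF = 5.05 BF/ft^3

5.05


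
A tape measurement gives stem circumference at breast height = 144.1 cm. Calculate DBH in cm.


Formula: DBH = C / pi
DBH = 144.1 / pi
pi = 3.14159...
DBH = 45.9 cm

45.9


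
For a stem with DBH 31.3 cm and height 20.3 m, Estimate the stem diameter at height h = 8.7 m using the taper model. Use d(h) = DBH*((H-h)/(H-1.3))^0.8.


Taper: d(h) = DBH * ((H - h) / (H - 1.3))^0.8
Numerator = H - h = 20.3 - 8.7 = 11.6 m
Denominator = H - 1.3 = 20.3 - 1.3 = 19.0 m
Ratio = 11.6 / 19.0 = 0.61053
d = 31.3 * 0.61053^0.8 = 21.1 cm

21.1


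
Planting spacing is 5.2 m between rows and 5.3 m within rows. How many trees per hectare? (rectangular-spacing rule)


Formula: TPH = 10000 m^2/ha / (spacing_x * spacing_y)
Area per tree = 5.2 m * 5.3 m = 27.56 m^2
TPH = 10000 / 27.56 = 363 trees/ha

363


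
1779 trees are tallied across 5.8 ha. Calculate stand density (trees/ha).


Formula: Stand Density = N_trees / Area_ha
Density = 1779 trees / 5.8 ha
Density = 307 trees/ha

307


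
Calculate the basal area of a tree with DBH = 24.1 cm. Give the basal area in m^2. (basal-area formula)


Formula: BA = pi * (DBH/2)^2 / 10000  (cm^2 to m^2)
Radius = DBH/2 = 24.1/2 = 12.05 cm
BA = pi * 12.05^2 / 10000
   = 456.1671 cm^2 / 10000
   = 0.0456 m^2

0.0456


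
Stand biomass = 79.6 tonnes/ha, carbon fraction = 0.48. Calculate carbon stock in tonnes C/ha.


Formula: Carbon Stock = Biomass * Carbon Fraction
C = 79.6 t/ha * 0.48
C = 38.2 t C/ha

38.2


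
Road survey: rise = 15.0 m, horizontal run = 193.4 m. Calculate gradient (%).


Formula: Gradient = rise / run * 100
Gradient = 15.0 / 193.4 * 100 = 7.8%

7.8


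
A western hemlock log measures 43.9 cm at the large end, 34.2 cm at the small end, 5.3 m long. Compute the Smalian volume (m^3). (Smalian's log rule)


Smalian: V = (A1 + A2)/2 * L,  A = pi*(D/200)^2
A1 = pi*(43.9/200)^2 = 0.151363 m^2
A2 = pi*(34.2/200)^2 = 0.091863 m^2
V = (0.151363+0.091863)/2*5.3 = 0.6445 m^3

0.6445


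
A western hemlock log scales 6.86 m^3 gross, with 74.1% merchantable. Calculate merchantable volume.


Formula: MV = V_total * (merchantable_pct / 100)
Merchantable fraction = 74.1% / 100 = 0.741
MV = 6.86 m^3 * 0.741 = 5.083 m^3

5.083


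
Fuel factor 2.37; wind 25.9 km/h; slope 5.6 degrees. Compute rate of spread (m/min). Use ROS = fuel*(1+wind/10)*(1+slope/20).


Formula: ROS = fuel * (1 + wind/10) * (1 + slope/20)
Wind factor = 1 + 25.9/10 = 3.59
Slope factor = 1 + 5.6/20 = 1.28
ROS = 2.37 * 3.59 * 1.28 = 10.89 m/min

10.89


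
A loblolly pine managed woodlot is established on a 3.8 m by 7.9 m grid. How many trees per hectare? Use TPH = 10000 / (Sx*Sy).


Formula: TPH = 10000 m^2/ha / (spacing_x * spacing_y)
Area per tree = 3.8 m * 7.9 m = 30.02 m^2
TPH = 10000 / 30.02 = 333 trees/ha

333


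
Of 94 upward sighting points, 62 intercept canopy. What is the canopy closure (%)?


Formula: Canopy closure = covered points / total points * 100
Closure = 62 / 94 * 100
Closure = 0.6596 * 100 = 66.0%

66.0


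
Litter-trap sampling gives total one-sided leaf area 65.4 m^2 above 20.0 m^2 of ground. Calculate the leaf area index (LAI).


Formula: LAI = total leaf area / ground area  (dimensionless)
LAI = 65.4 m^2 / 20.0 m^2
LAI = 3.27

3.27


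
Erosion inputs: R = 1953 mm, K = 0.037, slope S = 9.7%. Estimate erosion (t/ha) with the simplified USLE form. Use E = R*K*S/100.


Formula: E = R * K * S / 100  (simplified USLE)
R * K = 1953 * 0.037 = 72.261
E = 72.261 * 9.7 / 100 = 7.01 t/ha

7.01


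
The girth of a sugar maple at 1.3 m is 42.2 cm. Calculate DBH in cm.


Formula: DBH = C / pi
DBH = 42.2 / pi
pi = 3.14159...
DBH = 13.4 cm

13.4


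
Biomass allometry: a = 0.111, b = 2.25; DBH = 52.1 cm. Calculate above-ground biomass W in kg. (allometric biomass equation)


Formula: W = a * DBH^b  (allometric power law)
DBH^b = 52.1^2.25 = 7292.6417
W = 0.111 * 7292.6417 = 809.5 kg

809.5


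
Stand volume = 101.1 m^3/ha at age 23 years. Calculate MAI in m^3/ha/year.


Formula: MAI = Total Volume / Stand Age
MAI = 101.1 m^3/ha / 23 years
MAI = 4.4 m^3/ha/year

4.4


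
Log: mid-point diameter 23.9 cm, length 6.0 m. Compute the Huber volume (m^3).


Huber: V = Am * L,  Am = pi*(Dm/200)^2
Am = pi*(23.9/200)^2 = 0.044863 m^2
V = 0.044863*6.0 = 0.2692 m^3

0.2692


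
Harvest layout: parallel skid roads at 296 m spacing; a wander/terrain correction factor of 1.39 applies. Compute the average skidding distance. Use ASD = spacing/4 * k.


Formula: ASD = (spacing / 4) * correction
Uncorrected distance = spacing / 4 = 296 / 4 = 74 m
ASD = 74 * 1.39 = 103 m

103


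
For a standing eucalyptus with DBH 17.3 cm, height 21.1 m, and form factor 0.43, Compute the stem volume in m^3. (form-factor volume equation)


Formula: V = pi * (DBH/200)^2 * H * ff
Radius = DBH/200 = 17.3/200 = 0.0865 m
Radius^2 = 0.0865^2 = 0.00748225 m^2
V = pi * 0.00748225 * 21.1 * 0.43
V = 0.213 m^3

0.213


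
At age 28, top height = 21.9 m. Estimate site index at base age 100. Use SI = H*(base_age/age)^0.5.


Formula: SI = H_dom * (base_age / age)^0.5
Age ratio = 100 / 28 = 3.57143
sqrt(age_ratio) = 1.88982
SI = 21.9 * 1.88982 = 41.4 m

41.4


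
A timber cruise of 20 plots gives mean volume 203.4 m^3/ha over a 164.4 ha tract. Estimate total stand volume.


Formula: Total Volume = Mean Volume per ha * Total Area
Total Volume = 203.4 m^3/ha * 164.4 ha
Total Volume = 33439 m^3

33439


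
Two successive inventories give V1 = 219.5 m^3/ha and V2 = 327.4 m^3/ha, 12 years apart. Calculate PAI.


Formula: PAI = (V_T2 - V_T1) / (T2 - T1)
Volume increment = 327.4 - 219.5 = 107.9 m^3/ha
PAI = 107.9 / 12 = 8.99 m^3/ha/year

8.99


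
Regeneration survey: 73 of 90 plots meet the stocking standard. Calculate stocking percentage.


Formula: Stocking % = stocked plots / total plots * 100
Stocking = 73 / 90 * 100
Stocking = 0.8111 * 100 = 81.1%

81.1


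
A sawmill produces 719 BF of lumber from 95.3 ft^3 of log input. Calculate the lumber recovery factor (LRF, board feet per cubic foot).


Formula: LRF = Lumber Output (BF) / Log Input (ft^3)
LRF = 719 BF / 95.3 ft^3
LRF = 7.54 BF/ft^3

7.54


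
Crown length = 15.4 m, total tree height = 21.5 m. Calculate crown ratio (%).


Formula: Crown Ratio = (Crown Length / Total Height) * 100
CR = (15.4 m / 21.5 m) * 100
CR = 0.7163 * 100 = 71.6%

71.6


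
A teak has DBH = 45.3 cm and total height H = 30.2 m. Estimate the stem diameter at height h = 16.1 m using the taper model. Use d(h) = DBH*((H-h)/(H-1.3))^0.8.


Taper: d(h) = DBH * ((H - h) / (H - 1.3))^0.8
Numerator = H - h = 30.2 - 16.1 = 14.1 m
Denominator = H - 1.3 = 30.2 - 1.3 = 28.9 m
Ratio = 14.1 / 28.9 = 0.48789
d = 45.3 * 0.48789^0.8 = 25.5 cm

25.5


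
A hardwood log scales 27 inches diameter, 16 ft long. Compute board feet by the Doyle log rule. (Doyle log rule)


Doyle: BF = (D - 4)^2 * L / 16
Adjusted diameter = 27 - 4 = 23 in
(D-4)^2 = 23^2 = 529
BF = 529 * 16 / 16 = 529 BF

529


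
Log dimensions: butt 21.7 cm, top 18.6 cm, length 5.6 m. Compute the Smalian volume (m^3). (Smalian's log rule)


Smalian: V = (A1 + A2)/2 * L,  A = pi*(D/200)^2
A1 = pi*(21.7/200)^2 = 0.036984 m^2
A2 = pi*(18.6/200)^2 = 0.027172 m^2
V = (0.036984+0.027172)/2*5.6 = 0.1796 m^3

0.1796


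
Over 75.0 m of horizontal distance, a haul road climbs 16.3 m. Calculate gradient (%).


Formula: Gradient = rise / run * 100
Gradient = 16.3 / 75.0 * 100 = 21.7%

21.7


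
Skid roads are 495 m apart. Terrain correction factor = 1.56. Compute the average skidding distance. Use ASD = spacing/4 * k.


Formula: ASD = (spacing / 4) * correction
Uncorrected distance = spacing / 4 = 495 / 4 = 123.75 m
ASD = 123.75 * 1.56 = 193 m

193


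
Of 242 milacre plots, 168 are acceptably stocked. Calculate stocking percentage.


Formula: Stocking % = stocked plots / total plots * 100
Stocking = 168 / 242 * 100
Stocking = 0.6942 * 100 = 69.4%

69.4


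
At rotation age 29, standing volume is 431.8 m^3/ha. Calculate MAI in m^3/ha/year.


Formula: MAI = Total Volume / Stand Age
MAI = 431.8 m^3/ha / 29 years
MAI = 14.89 m^3/ha/year

14.89


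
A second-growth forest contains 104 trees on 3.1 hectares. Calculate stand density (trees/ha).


Formula: Stand Density = N_trees / Area_ha
Density = 104 trees / 3.1 ha
Density = 34 trees/ha

34


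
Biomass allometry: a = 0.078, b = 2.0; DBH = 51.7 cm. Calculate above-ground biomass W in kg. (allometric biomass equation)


Formula: W = a * DBH^b  (allometric power law)
DBH^b = 51.7^2.0 = 2672.89
W = 0.078 * 2672.89 = 208.5 kg

208.5


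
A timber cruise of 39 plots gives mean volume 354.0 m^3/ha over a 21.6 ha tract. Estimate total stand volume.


Formula: Total Volume = Mean Volume per ha * Total Area
Total Volume = 354.0 m^3/ha * 21.6 ha
Total Volume = 7646 m^3

7646


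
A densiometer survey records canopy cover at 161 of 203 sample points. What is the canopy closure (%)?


Formula: Canopy closure = covered points / total points * 100
Closure = 161 / 203 * 100
Closure = 0.7931 * 100 = 79.3%

79.3


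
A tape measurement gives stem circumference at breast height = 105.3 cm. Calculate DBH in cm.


Formula: DBH = C / pi
DBH = 105.3 / pi
pi = 3.14159...
DBH = 33.5 cm

33.5


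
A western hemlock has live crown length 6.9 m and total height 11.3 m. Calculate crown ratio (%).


Formula: Crown Ratio = (Crown Length / Total Height) * 100
CR = (6.9 m / 11.3 m) * 100
CR = 0.6106 * 100 = 61.1%

61.1


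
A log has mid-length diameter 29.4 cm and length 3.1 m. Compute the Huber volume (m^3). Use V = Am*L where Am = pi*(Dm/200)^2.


Huber: V = Am * L,  Am = pi*(Dm/200)^2
Am = pi*(29.4/200)^2 = 0.067887 m^2
V = 0.067887*3.1 = 0.2104 m^3

0.2104


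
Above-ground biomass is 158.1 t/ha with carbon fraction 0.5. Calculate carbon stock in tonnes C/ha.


Formula: Carbon Stock = Biomass * Carbon Fraction
C = 158.1 t/ha * 0.5
C = 79.1 t C/ha

79.1


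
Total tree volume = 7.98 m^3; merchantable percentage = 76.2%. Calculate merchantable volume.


Formula: MV = V_total * (merchantable_pct / 100)
Merchantable fraction = 76.2% / 100 = 0.762
MV = 7.98 m^3 * 0.762 = 6.081 m^3

6.081


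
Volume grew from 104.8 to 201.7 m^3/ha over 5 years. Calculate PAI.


Formula: PAI = (V_T2 - V_T1) / (T2 - T1)
Volume increment = 201.7 - 104.8 = 96.9 m^3/ha
PAI = 96.9 / 5 = 19.38 m^3/ha/year

19.38


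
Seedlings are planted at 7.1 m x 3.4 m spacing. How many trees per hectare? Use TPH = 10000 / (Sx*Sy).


Formula: TPH = 10000 m^2/ha / (spacing_x * spacing_y)
Area per tree = 7.1 m * 3.4 m = 24.14 m^2
TPH = 10000 / 24.14 = 414 trees/ha

414


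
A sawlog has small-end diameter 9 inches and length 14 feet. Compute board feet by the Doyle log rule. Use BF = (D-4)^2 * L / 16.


Doyle: BF = (D - 4)^2 * L / 16
Adjusted diameter = 9 - 4 = 5 in
(D-4)^2 = 5^2 = 25
BF = 25 * 14 / 16 = 22 BF

22


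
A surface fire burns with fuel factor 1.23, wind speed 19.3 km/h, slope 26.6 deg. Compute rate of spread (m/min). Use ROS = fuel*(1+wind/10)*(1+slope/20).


Formula: ROS = fuel * (1 + wind/10) * (1 + slope/20)
Wind factor = 1 + 19.3/10 = 2.93
Slope factor = 1 + 26.6/20 = 2.33
ROS = 1.23 * 2.93 * 2.33 = 8.4 m/min

8.4


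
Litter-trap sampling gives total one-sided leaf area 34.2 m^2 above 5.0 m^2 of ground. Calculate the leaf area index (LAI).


Formula: LAI = total leaf area / ground area  (dimensionless)
LAI = 34.2 m^2 / 5.0 m^2
LAI = 6.84

6.84


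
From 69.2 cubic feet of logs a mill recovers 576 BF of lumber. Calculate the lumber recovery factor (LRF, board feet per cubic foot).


Formula: LRF = Lumber Output (BF) / Log Input (ft^3)
LRF = 576 BF / 69.2 ft^3
LRF = 8.32 BF/ft^3

8.32


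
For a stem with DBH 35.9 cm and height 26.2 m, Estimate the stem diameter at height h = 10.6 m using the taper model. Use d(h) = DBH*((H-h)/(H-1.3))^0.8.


Taper: d(h) = DBH * ((H - h) / (H - 1.3))^0.8
Numerator = H - h = 26.2 - 10.6 = 15.6 m
Denominator = H - 1.3 = 26.2 - 1.3 = 24.9 m
Ratio = 15.6 / 24.9 = 0.62651
d = 35.9 * 0.62651^0.8 = 24.7 cm

24.7


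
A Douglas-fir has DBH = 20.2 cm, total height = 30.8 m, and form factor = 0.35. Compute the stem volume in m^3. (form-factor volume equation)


Formula: V = pi * (DBH/200)^2 * H * ff
Radius = DBH/200 = 20.2/200 = 0.101 m
Radius^2 = 0.101^2 = 0.010201 m^2
V = pi * 0.010201 * 30.8 * 0.35
V = 0.345 m^3

0.345


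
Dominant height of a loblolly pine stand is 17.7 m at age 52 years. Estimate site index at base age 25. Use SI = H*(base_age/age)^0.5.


Formula: SI = H_dom * (base_age / age)^0.5
Age ratio = 25 / 52 = 0.48077
sqrt(age_ratio) = 0.69338
SI = 17.7 * 0.69338 = 12.3 m

12.3


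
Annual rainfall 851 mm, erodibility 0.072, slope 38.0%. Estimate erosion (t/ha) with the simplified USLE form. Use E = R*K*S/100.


Formula: E = R * K * S / 100  (simplified USLE)
R * K = 851 * 0.072 = 61.272
E = 61.272 * 38.0 / 100 = 23.28 t/ha

23.28


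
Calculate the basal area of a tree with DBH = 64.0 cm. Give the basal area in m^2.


Formula: BA = pi * (DBH/2)^2 / 10000  (cm^2 to m^2)
Radius = DBH/2 = 64.0/2 = 32.0 cm
BA = pi * 32.0^2 / 10000
   = 3216.9909 cm^2 / 10000
   = 0.3217 m^2

0.3217


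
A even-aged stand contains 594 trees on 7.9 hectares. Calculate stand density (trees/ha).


Formula: Stand Density = N_trees / Area_ha
Density = 594 trees / 7.9 ha
Density = 75 trees/ha

75


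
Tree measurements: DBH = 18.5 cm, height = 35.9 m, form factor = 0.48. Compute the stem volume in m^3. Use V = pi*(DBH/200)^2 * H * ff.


Formula: V = pi * (DBH/200)^2 * H * ff
Radius = DBH/200 = 18.5/200 = 0.0925 m
Radius^2 = 0.0925^2 = 0.00855625 m^2
V = pi * 0.00855625 * 35.9 * 0.48
V = 0.463 m^3

0.463


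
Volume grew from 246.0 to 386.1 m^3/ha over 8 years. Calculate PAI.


Formula: PAI = (V_T2 - V_T1) / (T2 - T1)
Volume increment = 386.1 - 246.0 = 140.1 m^3/ha
PAI = 140.1 / 8 = 17.51 m^3/ha/year

17.51


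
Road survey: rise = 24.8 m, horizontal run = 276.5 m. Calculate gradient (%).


Formula: Gradient = rise / run * 100
Gradient = 24.8 / 276.5 * 100 = 9.0%

9.0


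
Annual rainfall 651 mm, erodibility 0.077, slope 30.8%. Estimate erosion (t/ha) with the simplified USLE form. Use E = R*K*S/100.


Formula: E = R * K * S / 100  (simplified USLE)
R * K = 651 * 0.077 = 50.127
E = 50.127 * 30.8 / 100 = 15.44 t/ha

15.44


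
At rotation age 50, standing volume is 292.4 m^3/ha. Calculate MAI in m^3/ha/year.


Formula: MAI = Total Volume / Stand Age
MAI = 292.4 m^3/ha / 50 years
MAI = 5.85 m^3/ha/year

5.85


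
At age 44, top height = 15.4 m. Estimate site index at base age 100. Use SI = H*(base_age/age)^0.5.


Formula: SI = H_dom * (base_age / age)^0.5
Age ratio = 100 / 44 = 2.27273
sqrt(age_ratio) = 1.50756
SI = 15.4 * 1.50756 = 23.2 m

23.2


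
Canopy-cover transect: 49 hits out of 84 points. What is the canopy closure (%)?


Formula: Canopy closure = covered points / total points * 100
Closure = 49 / 84 * 100
Closure = 0.5833 * 100 = 58.3%

58.3


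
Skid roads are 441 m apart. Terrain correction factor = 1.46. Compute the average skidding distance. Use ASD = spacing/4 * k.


Formula: ASD = (spacing / 4) * correction
Uncorrected distance = spacing / 4 = 441 / 4 = 110.25 m
ASD = 110.25 * 1.46 = 161 m

161


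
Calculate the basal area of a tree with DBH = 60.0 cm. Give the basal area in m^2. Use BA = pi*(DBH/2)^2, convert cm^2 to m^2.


Formula: BA = pi * (DBH/2)^2 / 10000  (cm^2 to m^2)
Radius = DBH/2 = 60.0/2 = 30.0 cm
BA = pi * 30.0^2 / 10000
   = 2827.4334 cm^2 / 10000
   = 0.2827 m^2

0.2827


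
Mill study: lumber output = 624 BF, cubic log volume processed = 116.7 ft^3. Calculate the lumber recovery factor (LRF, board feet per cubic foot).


Formula: LRF = Lumber Output (BF) / Log Input (ft^3)
LRF = 624 BF / 116.7 ft^3
LRF = 5.35 BF/ft^3

5.35


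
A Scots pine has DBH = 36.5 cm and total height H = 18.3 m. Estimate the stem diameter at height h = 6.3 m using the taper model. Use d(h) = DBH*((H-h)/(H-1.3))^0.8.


Taper: d(h) = DBH * ((H - h) / (H - 1.3))^0.8
Numerator = H - h = 18.3 - 6.3 = 12.0 m
Denominator = H - 1.3 = 18.3 - 1.3 = 17.0 m
Ratio = 12.0 / 17.0 = 0.70588
d = 36.5 * 0.70588^0.8 = 27.6 cm

27.6


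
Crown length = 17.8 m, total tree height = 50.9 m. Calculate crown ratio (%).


Formula: Crown Ratio = (Crown Length / Total Height) * 100
CR = (17.8 m / 50.9 m) * 100
CR = 0.3497 * 100 = 35.0%

35.0


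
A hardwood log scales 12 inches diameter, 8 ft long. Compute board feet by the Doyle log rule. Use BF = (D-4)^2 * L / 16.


Doyle: BF = (D - 4)^2 * L / 16
Adjusted diameter = 12 - 4 = 8 in
(D-4)^2 = 8^2 = 64
BF = 64 * 8 / 16 = 32 BF

32


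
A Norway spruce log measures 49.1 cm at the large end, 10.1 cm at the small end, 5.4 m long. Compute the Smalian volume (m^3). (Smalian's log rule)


Smalian: V = (A1 + A2)/2 * L,  A = pi*(D/200)^2
A1 = pi*(49.1/200)^2 = 0.189345 m^2
A2 = pi*(10.1/200)^2 = 0.008012 m^2
V = (0.189345+0.008012)/2*5.4 = 0.5329 m^3

0.5329


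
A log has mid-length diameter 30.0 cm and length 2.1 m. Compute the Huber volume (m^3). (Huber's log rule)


Huber: V = Am * L,  Am = pi*(Dm/200)^2
Am = pi*(30.0/200)^2 = 0.070686 m^2
V = 0.070686*2.1 = 0.1484 m^3

0.1484


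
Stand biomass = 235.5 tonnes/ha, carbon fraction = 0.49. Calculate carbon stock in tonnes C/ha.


Formula: Carbon Stock = Biomass * Carbon Fraction
C = 235.5 t/ha * 0.49
C = 115.4 t C/ha

115.4


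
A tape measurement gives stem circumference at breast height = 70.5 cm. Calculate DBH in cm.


Formula: DBH = C / pi
DBH = 70.5 / pi
pi = 3.14159...
DBH = 22.4 cm

22.4


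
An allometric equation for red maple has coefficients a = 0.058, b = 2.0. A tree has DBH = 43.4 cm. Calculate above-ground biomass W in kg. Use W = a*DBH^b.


Formula: W = a * DBH^b  (allometric power law)
DBH^b = 43.4^2.0 = 1883.56
W = 0.058 * 1883.56 = 109.2 kg

109.2


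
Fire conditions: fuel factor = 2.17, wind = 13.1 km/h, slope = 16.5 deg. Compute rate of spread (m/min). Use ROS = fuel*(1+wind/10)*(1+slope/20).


Formula: ROS = fuel * (1 + wind/10) * (1 + slope/20)
Wind factor = 1 + 13.1/10 = 2.31
Slope factor = 1 + 16.5/20 = 1.825
ROS = 2.17 * 2.31 * 1.825 = 9.15 m/min

9.15


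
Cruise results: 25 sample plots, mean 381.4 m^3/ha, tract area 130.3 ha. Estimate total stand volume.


Formula: Total Volume = Mean Volume per ha * Total Area
Total Volume = 381.4 m^3/ha * 130.3 ha
Total Volume = 49696 m^3

49696


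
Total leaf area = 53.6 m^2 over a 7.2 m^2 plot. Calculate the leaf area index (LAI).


Formula: LAI = total leaf area / ground area  (dimensionless)
LAI = 53.6 m^2 / 7.2 m^2
LAI = 7.44

7.44


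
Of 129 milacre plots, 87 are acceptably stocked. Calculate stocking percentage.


Formula: Stocking % = stocked plots / total plots * 100
Stocking = 87 / 129 * 100
Stocking = 0.6744 * 100 = 67.4%

67.4


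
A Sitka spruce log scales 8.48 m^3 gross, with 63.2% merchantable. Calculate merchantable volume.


Formula: MV = V_total * (merchantable_pct / 100)
Merchantable fraction = 63.2% / 100 = 0.632
MV = 8.48 m^3 * 0.632 = 5.359 m^3

5.359


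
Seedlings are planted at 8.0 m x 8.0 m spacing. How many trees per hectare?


Formula: TPH = 10000 m^2/ha / (spacing_x * spacing_y)
Area per tree = 8.0 m * 8.0 m = 64.0 m^2
TPH = 10000 / 64.0 = 156 trees/ha

156


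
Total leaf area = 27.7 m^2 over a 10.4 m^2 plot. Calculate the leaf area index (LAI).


Formula: LAI = total leaf area / ground area  (dimensionless)
LAI = 27.7 m^2 / 10.4 m^2
LAI = 2.66

2.66


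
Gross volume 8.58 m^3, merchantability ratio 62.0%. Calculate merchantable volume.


Formula: MV = V_total * (merchantable_pct / 100)
Merchantable fraction = 62.0% / 100 = 0.62
MV = 8.58 m^3 * 0.62 = 5.32 m^3

5.32


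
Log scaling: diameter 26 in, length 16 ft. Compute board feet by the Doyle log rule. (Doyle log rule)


Doyle: BF = (D - 4)^2 * L / 16
Adjusted diameter = 26 - 4 = 22 in
(D-4)^2 = 22^2 = 484
BF = 484 * 16 / 16 = 484 BF

484


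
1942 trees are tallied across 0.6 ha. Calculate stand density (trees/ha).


Formula: Stand Density = N_trees / Area_ha
Density = 1942 trees / 0.6 ha
Density = 3237 trees/ha

3237


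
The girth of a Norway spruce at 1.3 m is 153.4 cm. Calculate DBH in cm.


Formula: DBH = C / pi
DBH = 153.4 / pi
pi = 3.14159...
DBH = 48.8 cm

48.8


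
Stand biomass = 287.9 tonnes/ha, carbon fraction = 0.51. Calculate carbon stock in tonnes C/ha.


Formula: Carbon Stock = Biomass * Carbon Fraction
C = 287.9 t/ha * 0.51
C = 146.8 t C/ha

146.8


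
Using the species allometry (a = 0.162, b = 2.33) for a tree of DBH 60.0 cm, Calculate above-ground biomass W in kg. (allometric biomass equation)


Formula: W = a * DBH^b  (allometric power law)
DBH^b = 60.0^2.33 = 13902.4843
W = 0.162 * 13902.4843 = 2252.2 kg

2252.2


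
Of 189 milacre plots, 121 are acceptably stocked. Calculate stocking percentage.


Formula: Stocking % = stocked plots / total plots * 100
Stocking = 121 / 189 * 100
Stocking = 0.6402 * 100 = 64.0%

64.0


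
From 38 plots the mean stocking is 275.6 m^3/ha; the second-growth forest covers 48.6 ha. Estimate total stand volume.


Formula: Total Volume = Mean Volume per ha * Total Area
Total Volume = 275.6 m^3/ha * 48.6 ha
Total Volume = 13394 m^3

13394


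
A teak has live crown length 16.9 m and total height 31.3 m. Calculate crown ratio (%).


Formula: Crown Ratio = (Crown Length / Total Height) * 100
CR = (16.9 m / 31.3 m) * 100
CR = 0.5399 * 100 = 54.0%

54.0


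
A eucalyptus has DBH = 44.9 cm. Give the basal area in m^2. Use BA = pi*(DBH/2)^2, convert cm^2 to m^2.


Formula: BA = pi * (DBH/2)^2 / 10000  (cm^2 to m^2)
Radius = DBH/2 = 44.9/2 = 22.45 cm
BA = pi * 22.45^2 / 10000
   = 1583.3706 cm^2 / 10000
   = 0.1583 m^2

0.1583


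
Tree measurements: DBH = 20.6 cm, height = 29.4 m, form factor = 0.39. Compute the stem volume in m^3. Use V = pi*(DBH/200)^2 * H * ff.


Formula: V = pi * (DBH/200)^2 * H * ff
Radius = DBH/200 = 20.6/200 = 0.103 m
Radius^2 = 0.103^2 = 0.010609 m^2
V = pi * 0.010609 * 29.4 * 0.39
V = 0.382 m^3

0.382


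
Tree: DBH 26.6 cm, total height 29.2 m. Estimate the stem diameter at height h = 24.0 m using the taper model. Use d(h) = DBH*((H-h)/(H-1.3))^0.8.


Taper: d(h) = DBH * ((H - h) / (H - 1.3))^0.8
Numerator = H - h = 29.2 - 24.0 = 5.2 m
Denominator = H - 1.3 = 29.2 - 1.3 = 27.9 m
Ratio = 5.2 / 27.9 = 0.18638
d = 26.6 * 0.18638^0.8 = 6.9 cm

6.9


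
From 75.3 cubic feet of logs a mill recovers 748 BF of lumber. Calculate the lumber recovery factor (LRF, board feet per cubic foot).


Formula: LRF = Lumber Output (BF) / Log Input (ft^3)
LRF = 748 BF / 75.3 ft^3
LRF = 9.93 BF/ft^3

9.93


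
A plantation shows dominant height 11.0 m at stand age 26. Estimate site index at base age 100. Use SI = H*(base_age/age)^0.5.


Formula: SI = H_dom * (base_age / age)^0.5
Age ratio = 100 / 26 = 3.84615
sqrt(age_ratio) = 1.96116
SI = 11.0 * 1.96116 = 21.6 m

21.6


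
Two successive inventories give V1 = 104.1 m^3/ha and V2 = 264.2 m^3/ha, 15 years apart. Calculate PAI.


Formula: PAI = (V_T2 - V_T1) / (T2 - T1)
Volume increment = 264.2 - 104.1 = 160.1 m^3/ha
PAI = 160.1 / 15 = 10.67 m^3/ha/year

10.67


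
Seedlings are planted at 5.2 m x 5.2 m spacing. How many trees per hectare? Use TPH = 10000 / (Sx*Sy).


Formula: TPH = 10000 m^2/ha / (spacing_x * spacing_y)
Area per tree = 5.2 m * 5.2 m = 27.04 m^2
TPH = 10000 / 27.04 = 370 trees/ha

370


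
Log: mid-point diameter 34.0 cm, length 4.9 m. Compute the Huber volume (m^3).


Huber: V = Am * L,  Am = pi*(Dm/200)^2
Am = pi*(34.0/200)^2 = 0.090792 m^2
V = 0.090792*4.9 = 0.4449 m^3

0.4449


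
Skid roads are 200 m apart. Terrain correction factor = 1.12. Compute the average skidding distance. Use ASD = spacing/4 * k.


Formula: ASD = (spacing / 4) * correction
Uncorrected distance = spacing / 4 = 200 / 4 = 50 m
ASD = 50 * 1.12 = 56 m

56


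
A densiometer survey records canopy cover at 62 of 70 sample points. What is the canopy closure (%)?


Formula: Canopy closure = covered points / total points * 100
Closure = 62 / 70 * 100
Closure = 0.8857 * 100 = 88.6%

88.6


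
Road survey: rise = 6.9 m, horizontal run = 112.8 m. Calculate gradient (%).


Formula: Gradient = rise / run * 100
Gradient = 6.9 / 112.8 * 100 = 6.1%

6.1


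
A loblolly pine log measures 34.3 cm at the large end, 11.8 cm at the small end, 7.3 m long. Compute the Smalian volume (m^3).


Smalian: V = (A1 + A2)/2 * L,  A = pi*(D/200)^2
A1 = pi*(34.3/200)^2 = 0.092401 m^2
A2 = pi*(11.8/200)^2 = 0.010936 m^2
V = (0.092401+0.010936)/2*7.3 = 0.3772 m^3

0.3772


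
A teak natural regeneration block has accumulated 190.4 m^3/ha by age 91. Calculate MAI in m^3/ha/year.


Formula: MAI = Total Volume / Stand Age
MAI = 190.4 m^3/ha / 91 years
MAI = 2.09 m^3/ha/year

2.09


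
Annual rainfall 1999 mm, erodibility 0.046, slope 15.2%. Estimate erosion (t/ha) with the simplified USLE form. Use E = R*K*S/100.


Formula: E = R * K * S / 100  (simplified USLE)
R * K = 1999 * 0.046 = 91.954
E = 91.954 * 15.2 / 100 = 13.98 t/ha

13.98


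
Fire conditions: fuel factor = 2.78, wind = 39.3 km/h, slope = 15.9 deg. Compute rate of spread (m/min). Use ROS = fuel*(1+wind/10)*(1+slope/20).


Formula: ROS = fuel * (1 + wind/10) * (1 + slope/20)
Wind factor = 1 + 39.3/10 = 4.93
Slope factor = 1 + 15.9/20 = 1.795
ROS = 2.78 * 4.93 * 1.795 = 24.6 m/min

24.6


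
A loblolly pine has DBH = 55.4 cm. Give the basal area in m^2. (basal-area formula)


Formula: BA = pi * (DBH/2)^2 / 10000  (cm^2 to m^2)
Radius = DBH/2 = 55.4/2 = 27.7 cm
BA = pi * 27.7^2 / 10000
   = 2410.5126 cm^2 / 10000
   = 0.2411 m^2

0.2411


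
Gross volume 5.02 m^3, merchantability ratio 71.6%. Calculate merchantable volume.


Formula: MV = V_total * (merchantable_pct / 100)
Merchantable fraction = 71.6% / 100 = 0.716
MV = 5.02 m^3 * 0.716 = 3.594 m^3

3.594


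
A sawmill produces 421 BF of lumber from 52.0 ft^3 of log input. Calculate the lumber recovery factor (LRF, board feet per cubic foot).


Formula: LRF = Lumber Output (BF) / Log Input (ft^3)
LRF = 421 BF / 52.0 ft^3
LRF = 8.1 BF/ft^3

8.1


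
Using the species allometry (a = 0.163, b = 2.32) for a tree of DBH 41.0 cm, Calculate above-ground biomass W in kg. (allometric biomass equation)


Formula: W = a * DBH^b  (allometric power law)
DBH^b = 41.0^2.32 = 5516.4355
W = 0.163 * 5516.4355 = 899.2 kg

899.2


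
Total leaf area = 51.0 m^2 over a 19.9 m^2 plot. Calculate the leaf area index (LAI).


Formula: LAI = total leaf area / ground area  (dimensionless)
LAI = 51.0 m^2 / 19.9 m^2
LAI = 2.56

2.56


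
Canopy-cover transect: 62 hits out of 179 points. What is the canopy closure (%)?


Formula: Canopy closure = covered points / total points * 100
Closure = 62 / 179 * 100
Closure = 0.3464 * 100 = 34.6%

34.6


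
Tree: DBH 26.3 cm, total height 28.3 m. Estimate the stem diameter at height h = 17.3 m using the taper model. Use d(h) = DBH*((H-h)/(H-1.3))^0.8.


Taper: d(h) = DBH * ((H - h) / (H - 1.3))^0.8
Numerator = H - h = 28.3 - 17.3 = 11.0 m
Denominator = H - 1.3 = 28.3 - 1.3 = 27.0 m
Ratio = 11.0 / 27.0 = 0.40741
d = 26.3 * 0.40741^0.8 = 12.8 cm

12.8


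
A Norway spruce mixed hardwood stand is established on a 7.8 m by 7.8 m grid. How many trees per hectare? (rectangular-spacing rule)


Formula: TPH = 10000 m^2/ha / (spacing_x * spacing_y)
Area per tree = 7.8 m * 7.8 m = 60.84 m^2
TPH = 10000 / 60.84 = 164 trees/ha

164


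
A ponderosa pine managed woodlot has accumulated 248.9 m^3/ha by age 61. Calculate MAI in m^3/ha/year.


Formula: MAI = Total Volume / Stand Age
MAI = 248.9 m^3/ha / 61 years
MAI = 4.08 m^3/ha/year

4.08


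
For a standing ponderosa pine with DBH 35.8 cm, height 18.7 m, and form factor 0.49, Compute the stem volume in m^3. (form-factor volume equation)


Formula: V = pi * (DBH/200)^2 * H * ff
Radius = DBH/200 = 35.8/200 = 0.179 m
Radius^2 = 0.179^2 = 0.032041 m^2
V = pi * 0.032041 * 18.7 * 0.49
V = 0.922 m^3

0.922


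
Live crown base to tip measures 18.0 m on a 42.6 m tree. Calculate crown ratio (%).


Formula: Crown Ratio = (Crown Length / Total Height) * 100
CR = (18.0 m / 42.6 m) * 100
CR = 0.4225 * 100 = 42.3%

42.3
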